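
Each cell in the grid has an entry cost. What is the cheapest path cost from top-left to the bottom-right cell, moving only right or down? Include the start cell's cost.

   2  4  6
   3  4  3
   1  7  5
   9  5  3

One optimal route is [0,0]→[1,0]→[1,1]→[1,2]→[2,2]→[3,2].
Its cost is 2 + 3 + 4 + 3 + 5 + 3 = 20.

20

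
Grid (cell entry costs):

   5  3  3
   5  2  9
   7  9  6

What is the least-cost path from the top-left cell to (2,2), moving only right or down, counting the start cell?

25

One optimal route is r0c0 r0c1 r1c1 r1c2 r2c2.
Its cost is 5 + 3 + 2 + 9 + 6 = 25.
For comparison, the top-then-right route costs 26.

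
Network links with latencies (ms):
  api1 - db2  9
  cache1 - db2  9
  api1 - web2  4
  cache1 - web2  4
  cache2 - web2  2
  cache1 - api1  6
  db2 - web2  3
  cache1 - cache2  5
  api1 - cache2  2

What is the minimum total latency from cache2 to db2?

A few of the cache2→db2 routes:
cache2 - api1 - db2: 2 + 9 = 11
cache2 - web2 - db2: 2 + 3 = 5
cache2 - api1 - web2 - db2: 2 + 4 + 3 = 9
cache2 - cache1 - web2 - db2: 5 + 4 + 3 = 12
Best route has total 5 ms.

5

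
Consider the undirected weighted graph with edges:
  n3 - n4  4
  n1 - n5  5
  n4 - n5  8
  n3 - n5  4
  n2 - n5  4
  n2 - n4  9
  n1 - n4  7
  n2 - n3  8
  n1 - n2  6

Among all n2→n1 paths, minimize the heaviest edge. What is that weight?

Checking several routes:
n2 -> n5 -> n3 -> n4 -> n1: max(4, 4, 4, 7) = 7
n2 -> n5 -> n1: max(4, 5) = 5
n2 -> n1: max(6) = 6
Smallest bottleneck: 5.

5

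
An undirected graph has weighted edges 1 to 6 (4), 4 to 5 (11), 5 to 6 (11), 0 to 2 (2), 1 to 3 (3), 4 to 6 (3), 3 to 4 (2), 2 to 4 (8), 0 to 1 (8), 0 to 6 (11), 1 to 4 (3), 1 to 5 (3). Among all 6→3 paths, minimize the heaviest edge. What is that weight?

3

A few of the 6→3 routes:
6 - 1 - 3: max(4, 3) = 4
6 - 4 - 2 - 0 - 1 - 3: max(3, 8, 2, 8, 3) = 8
6 - 4 - 1 - 3: max(3, 3, 3) = 3
6 - 1 - 4 - 3: max(4, 3, 2) = 4
6 - 4 - 3: max(3, 2) = 3
6 - 1 - 0 - 2 - 4 - 3: max(4, 8, 2, 8, 2) = 8
Best route has worst link 3.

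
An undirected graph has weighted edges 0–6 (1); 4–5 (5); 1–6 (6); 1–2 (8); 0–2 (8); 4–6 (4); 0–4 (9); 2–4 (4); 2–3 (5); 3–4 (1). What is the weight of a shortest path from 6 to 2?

A few of the 6→2 routes:
6 → 0 → 2: 1 + 8 = 9
6 → 4 → 3 → 2: 4 + 1 + 5 = 10
6 → 4 → 2: 4 + 4 = 8
Shortest: 8.

8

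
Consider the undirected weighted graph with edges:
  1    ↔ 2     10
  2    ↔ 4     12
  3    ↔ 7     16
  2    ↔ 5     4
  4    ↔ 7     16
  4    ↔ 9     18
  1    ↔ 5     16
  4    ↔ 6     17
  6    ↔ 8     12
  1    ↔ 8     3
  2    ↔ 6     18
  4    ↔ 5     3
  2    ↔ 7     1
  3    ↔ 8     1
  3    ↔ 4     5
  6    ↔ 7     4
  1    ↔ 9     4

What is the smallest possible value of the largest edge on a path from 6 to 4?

Checking several routes:
6→8→1→2→5→4: max(12, 3, 10, 4, 3) = 12
6→7→2→4: max(4, 1, 12) = 12
6→7→2→5→4: max(4, 1, 4, 3) = 4
6→7→2→1→8→3→4: max(4, 1, 10, 3, 1, 5) = 10
Best route has worst link 4.

4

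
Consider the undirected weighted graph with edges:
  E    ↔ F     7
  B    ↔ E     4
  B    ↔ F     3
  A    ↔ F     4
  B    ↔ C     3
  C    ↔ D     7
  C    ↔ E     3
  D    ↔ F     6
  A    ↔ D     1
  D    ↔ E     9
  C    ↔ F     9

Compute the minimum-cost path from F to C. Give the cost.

6

Comparing a few candidate routes:
F→B→C: 3 + 3 = 6
F→C: 9
F→D→C: 6 + 7 = 13
F→B→E→C: 3 + 4 + 3 = 10
F→E→C: 7 + 3 = 10
F→A→D→C: 4 + 1 + 7 = 12
Best route has total 6.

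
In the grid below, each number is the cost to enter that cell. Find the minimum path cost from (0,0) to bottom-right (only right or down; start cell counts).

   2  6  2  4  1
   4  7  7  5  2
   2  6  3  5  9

Take r0c0 -> r0c1 -> r0c2 -> r0c3 -> r0c4 -> r1c4 -> r2c4 for a total of 2 + 6 + 2 + 4 + 1 + 2 + 9 = 26.

26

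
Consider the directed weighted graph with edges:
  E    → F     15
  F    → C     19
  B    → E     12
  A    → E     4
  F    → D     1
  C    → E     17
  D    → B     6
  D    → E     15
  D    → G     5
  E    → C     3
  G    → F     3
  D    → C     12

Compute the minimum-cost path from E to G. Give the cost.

21

Paths from E to G:
E→F→D→G: 15 + 1 + 5 = 21
Shortest: 21.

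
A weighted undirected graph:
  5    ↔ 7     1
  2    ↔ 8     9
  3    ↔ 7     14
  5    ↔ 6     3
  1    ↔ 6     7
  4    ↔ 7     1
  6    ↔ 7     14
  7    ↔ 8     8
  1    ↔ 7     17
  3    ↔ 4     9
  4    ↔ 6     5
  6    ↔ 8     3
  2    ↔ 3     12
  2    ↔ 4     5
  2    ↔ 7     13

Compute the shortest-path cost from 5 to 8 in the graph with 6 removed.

9

Routes from 5 to 8 avoiding 6:
5 - 7 - 3 - 2 - 8: 1 + 14 + 12 + 9 = 36
5 - 7 - 4 - 3 - 2 - 8: 1 + 1 + 9 + 12 + 9 = 32
5 - 7 - 2 - 8: 1 + 13 + 9 = 23
5 - 7 - 8: 1 + 8 = 9
5 - 7 - 4 - 2 - 8: 1 + 1 + 5 + 9 = 16
5 - 7 - 3 - 4 - 2 - 8: 1 + 14 + 9 + 5 + 9 = 38
The minimum is 9.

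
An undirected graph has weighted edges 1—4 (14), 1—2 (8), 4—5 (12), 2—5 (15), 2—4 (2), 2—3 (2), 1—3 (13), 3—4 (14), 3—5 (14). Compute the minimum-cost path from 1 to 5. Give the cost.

22

Comparing a few candidate routes:
1-2-3-5: 8 + 2 + 14 = 24
1-2-4-5: 8 + 2 + 12 = 22
1-2-5: 8 + 15 = 23
Best route has total 22.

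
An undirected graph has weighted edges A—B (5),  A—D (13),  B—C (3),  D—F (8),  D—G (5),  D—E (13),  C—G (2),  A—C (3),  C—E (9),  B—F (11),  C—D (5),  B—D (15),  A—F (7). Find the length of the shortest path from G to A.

Checking several routes:
G → C → B → A: 2 + 3 + 5 = 10
G → C → A: 2 + 3 = 5
G → D → C → A: 5 + 5 + 3 = 13
The minimum is 5.

5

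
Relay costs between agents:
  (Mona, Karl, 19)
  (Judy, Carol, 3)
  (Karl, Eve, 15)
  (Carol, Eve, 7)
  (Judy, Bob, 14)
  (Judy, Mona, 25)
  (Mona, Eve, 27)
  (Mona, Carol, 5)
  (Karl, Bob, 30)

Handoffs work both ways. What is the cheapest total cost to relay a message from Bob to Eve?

Comparing a few candidate routes:
Bob → Judy → Carol → Eve: 14 + 3 + 7 = 24
Bob → Karl → Eve: 30 + 15 = 45
Bob → Judy → Carol → Mona → Eve: 14 + 3 + 5 + 27 = 49
Bob → Judy → Carol → Mona → Karl → Eve: 14 + 3 + 5 + 19 + 15 = 56
Bob → Judy → Mona → Carol → Eve: 14 + 25 + 5 + 7 = 51
Shortest: 24.

24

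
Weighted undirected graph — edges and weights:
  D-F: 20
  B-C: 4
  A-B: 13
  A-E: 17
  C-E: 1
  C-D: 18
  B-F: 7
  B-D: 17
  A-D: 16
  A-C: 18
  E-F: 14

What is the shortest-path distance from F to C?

Checking several routes:
F - D - C: 20 + 18 = 38
F - E - C: 14 + 1 = 15
F - B - C: 7 + 4 = 11
F - B - A - E - C: 7 + 13 + 17 + 1 = 38
The minimum is 11.

11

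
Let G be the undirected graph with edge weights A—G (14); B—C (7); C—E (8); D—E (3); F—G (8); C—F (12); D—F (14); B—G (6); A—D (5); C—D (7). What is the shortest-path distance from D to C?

7

Checking several routes:
D→F→C: 14 + 12 = 26
D→E→C: 3 + 8 = 11
D→A→G→B→C: 5 + 14 + 6 + 7 = 32
D→F→G→B→C: 14 + 8 + 6 + 7 = 35
D→C: 7
Best route has total 7.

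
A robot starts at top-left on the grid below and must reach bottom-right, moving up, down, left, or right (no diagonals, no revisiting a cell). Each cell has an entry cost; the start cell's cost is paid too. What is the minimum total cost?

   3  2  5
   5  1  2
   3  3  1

Best path: (0,0)→(0,1)→(1,1)→(1,2)→(2,2)
Cost: 3 + 2 + 1 + 2 + 1 = 9

9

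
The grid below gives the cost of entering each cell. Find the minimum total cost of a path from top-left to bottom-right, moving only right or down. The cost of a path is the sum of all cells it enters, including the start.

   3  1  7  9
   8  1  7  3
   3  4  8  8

Cheapest: (0,0) → (0,1) → (1,1) → (1,2) → (1,3) → (2,3)
  3 + 1 + 1 + 7 + 3 + 8 = 23
(Top row then right column would cost 31.)

23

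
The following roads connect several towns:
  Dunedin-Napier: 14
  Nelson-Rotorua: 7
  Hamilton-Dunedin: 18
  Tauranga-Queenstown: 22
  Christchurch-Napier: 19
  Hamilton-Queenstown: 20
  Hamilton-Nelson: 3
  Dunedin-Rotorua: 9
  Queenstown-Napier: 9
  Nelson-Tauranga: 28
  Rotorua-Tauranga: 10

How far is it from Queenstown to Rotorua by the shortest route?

Some routes from Queenstown to Rotorua:
Queenstown-Napier-Dunedin-Hamilton-Nelson-Rotorua: 9 + 14 + 18 + 3 + 7 = 51
Queenstown-Napier-Dunedin-Rotorua: 9 + 14 + 9 = 32
Queenstown-Hamilton-Nelson-Rotorua: 20 + 3 + 7 = 30
Queenstown-Hamilton-Dunedin-Rotorua: 20 + 18 + 9 = 47
Queenstown-Tauranga-Rotorua: 22 + 10 = 32
The minimum is 30.

30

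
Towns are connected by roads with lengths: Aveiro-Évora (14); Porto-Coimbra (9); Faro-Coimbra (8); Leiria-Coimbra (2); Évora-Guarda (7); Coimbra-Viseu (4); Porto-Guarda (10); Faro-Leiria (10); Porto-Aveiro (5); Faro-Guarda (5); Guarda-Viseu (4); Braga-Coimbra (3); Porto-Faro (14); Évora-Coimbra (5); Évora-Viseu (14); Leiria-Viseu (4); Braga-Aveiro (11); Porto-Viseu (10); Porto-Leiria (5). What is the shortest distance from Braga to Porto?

Comparing a few candidate routes:
Braga -> Coimbra -> Porto: 3 + 9 = 12
Braga -> Coimbra -> Viseu -> Porto: 3 + 4 + 10 = 17
Braga -> Coimbra -> Leiria -> Porto: 3 + 2 + 5 = 10
Braga -> Coimbra -> Viseu -> Leiria -> Porto: 3 + 4 + 4 + 5 = 16
Braga -> Aveiro -> Porto: 11 + 5 = 16
Braga -> Coimbra -> Leiria -> Viseu -> Porto: 3 + 2 + 4 + 10 = 19
Best route has total 10.

10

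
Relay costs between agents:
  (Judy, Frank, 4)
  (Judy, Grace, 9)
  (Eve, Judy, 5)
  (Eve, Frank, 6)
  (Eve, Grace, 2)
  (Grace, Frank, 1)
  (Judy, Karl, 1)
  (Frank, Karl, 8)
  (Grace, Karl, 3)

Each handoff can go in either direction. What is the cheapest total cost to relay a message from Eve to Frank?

Checking several routes:
Eve - Grace - Frank: 2 + 1 = 3
Eve - Frank: 6
Eve - Judy - Frank: 5 + 4 = 9
Eve - Judy - Karl - Grace - Frank: 5 + 1 + 3 + 1 = 10
The minimum is 3.

3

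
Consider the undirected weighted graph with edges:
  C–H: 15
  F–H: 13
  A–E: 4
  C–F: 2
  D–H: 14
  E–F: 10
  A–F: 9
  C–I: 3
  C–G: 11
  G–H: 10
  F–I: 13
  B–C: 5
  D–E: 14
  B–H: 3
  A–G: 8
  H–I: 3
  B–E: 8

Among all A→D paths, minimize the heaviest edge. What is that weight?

Some routes from A to D:
A -> F -> H -> I -> C -> B -> E -> D: max(9, 13, 3, 3, 5, 8, 14) = 14
A -> F -> H -> B -> E -> D: max(9, 13, 3, 8, 14) = 14
A -> F -> H -> D: max(9, 13, 14) = 14
The minimum achievable maximum is 14.

14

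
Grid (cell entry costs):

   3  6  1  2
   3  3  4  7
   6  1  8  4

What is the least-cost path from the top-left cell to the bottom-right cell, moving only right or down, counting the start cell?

Take r0c0 → r1c0 → r1c1 → r2c1 → r2c2 → r2c3 for a total of 3 + 3 + 3 + 1 + 8 + 4 = 22.
(Top row then right column would cost 23.)

22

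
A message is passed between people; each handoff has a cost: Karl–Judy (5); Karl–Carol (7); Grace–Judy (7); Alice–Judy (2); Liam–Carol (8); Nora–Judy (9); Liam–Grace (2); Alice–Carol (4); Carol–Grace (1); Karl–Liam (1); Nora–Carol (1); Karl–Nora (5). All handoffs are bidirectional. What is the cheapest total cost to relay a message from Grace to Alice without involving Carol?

9

Routes from Grace to Alice avoiding Carol:
Grace - Judy - Alice: 7 + 2 = 9
Grace - Liam - Karl - Nora - Judy - Alice: 2 + 1 + 5 + 9 + 2 = 19
Grace - Liam - Karl - Judy - Alice: 2 + 1 + 5 + 2 = 10
Shortest: 9.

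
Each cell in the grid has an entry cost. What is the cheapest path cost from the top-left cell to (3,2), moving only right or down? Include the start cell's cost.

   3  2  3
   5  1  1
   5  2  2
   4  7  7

16

Take (0,0) → (0,1) → (1,1) → (1,2) → (2,2) → (3,2) for a total of 3 + 2 + 1 + 1 + 2 + 7 = 16.
For comparison, the top-then-right route costs 18.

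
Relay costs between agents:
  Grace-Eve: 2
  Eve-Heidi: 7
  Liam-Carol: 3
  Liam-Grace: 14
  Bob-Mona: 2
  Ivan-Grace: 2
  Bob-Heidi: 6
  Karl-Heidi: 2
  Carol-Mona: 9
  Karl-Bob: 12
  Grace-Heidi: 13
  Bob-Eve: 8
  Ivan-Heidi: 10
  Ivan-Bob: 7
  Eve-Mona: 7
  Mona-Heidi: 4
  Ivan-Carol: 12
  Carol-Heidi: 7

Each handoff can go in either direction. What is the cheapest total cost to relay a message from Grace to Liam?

14

Comparing a few candidate routes:
Grace - Liam: 14
Grace - Eve - Heidi - Carol - Liam: 2 + 7 + 7 + 3 = 19
Grace - Ivan - Carol - Liam: 2 + 12 + 3 = 17
Best route has total 14.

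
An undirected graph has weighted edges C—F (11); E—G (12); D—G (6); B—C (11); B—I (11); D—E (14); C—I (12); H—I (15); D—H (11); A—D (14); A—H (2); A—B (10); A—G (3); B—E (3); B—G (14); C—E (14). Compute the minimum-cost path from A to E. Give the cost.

A few of the A→E routes:
A→G→D→E: 3 + 6 + 14 = 23
A→G→B→E: 3 + 14 + 3 = 20
A→B→E: 10 + 3 = 13
A→G→E: 3 + 12 = 15
The minimum is 13.

13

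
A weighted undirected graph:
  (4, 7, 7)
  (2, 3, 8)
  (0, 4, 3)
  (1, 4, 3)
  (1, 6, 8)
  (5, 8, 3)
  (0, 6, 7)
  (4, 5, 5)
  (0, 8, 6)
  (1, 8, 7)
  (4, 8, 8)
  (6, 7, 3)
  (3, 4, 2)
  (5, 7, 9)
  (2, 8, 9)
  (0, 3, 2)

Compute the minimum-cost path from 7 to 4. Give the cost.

Checking several routes:
7 -> 4: 7
7 -> 6 -> 0 -> 4: 3 + 7 + 3 = 13
7 -> 5 -> 4: 9 + 5 = 14
The minimum is 7.

7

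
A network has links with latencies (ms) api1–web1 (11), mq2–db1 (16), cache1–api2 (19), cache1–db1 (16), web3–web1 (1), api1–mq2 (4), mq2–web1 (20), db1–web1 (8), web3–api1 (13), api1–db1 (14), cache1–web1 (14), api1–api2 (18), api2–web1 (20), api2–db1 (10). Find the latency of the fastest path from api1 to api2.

18

A few of the api1→api2 routes:
api1 - web1 - db1 - api2: 11 + 8 + 10 = 29
api1 - db1 - api2: 14 + 10 = 24
api1 - api2: 18
api1 - mq2 - db1 - api2: 4 + 16 + 10 = 30
The minimum is 18 ms.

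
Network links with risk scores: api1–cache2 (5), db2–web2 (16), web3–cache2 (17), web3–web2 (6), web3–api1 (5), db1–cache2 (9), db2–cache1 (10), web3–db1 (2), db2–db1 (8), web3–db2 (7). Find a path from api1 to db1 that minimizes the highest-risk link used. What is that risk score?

Some routes from api1 to db1:
api1→cache2→db1: max(5, 9) = 9
api1→cache2→web3→db1: max(5, 17, 2) = 17
api1→web3→web2→db2→db1: max(5, 6, 16, 8) = 16
api1→web3→db2→db1: max(5, 7, 8) = 8
api1→web3→db1: max(5, 2) = 5
Best route has worst link 5.

5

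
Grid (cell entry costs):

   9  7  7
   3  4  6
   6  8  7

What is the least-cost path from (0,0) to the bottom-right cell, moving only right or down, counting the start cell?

29

Cheapest: [0,0] [1,0] [1,1] [1,2] [2,2]
  9 + 3 + 4 + 6 + 7 = 29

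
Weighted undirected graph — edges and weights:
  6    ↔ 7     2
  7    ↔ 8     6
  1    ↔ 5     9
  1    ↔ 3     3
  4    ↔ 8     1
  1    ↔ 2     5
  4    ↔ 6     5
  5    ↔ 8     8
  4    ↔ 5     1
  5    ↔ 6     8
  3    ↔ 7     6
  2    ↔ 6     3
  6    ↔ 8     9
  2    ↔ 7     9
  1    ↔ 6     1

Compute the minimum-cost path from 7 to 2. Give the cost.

Comparing a few candidate routes:
7 - 6 - 1 - 2: 2 + 1 + 5 = 8
7 - 6 - 2: 2 + 3 = 5
7 - 2: 9
The minimum is 5.

5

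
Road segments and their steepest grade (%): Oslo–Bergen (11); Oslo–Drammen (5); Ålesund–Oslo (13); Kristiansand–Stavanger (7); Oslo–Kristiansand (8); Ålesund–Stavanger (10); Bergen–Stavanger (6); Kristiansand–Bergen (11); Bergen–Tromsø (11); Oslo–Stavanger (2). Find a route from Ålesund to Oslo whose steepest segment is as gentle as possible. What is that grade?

10

Paths from Ålesund to Oslo:
Ålesund -> Oslo: max(13) = 13
Ålesund -> Stavanger -> Bergen -> Kristiansand -> Oslo: max(10, 6, 11, 8) = 11
Ålesund -> Stavanger -> Bergen -> Oslo: max(10, 6, 11) = 11
Ålesund -> Stavanger -> Kristiansand -> Bergen -> Oslo: max(10, 7, 11, 11) = 11
Ålesund -> Stavanger -> Kristiansand -> Oslo: max(10, 7, 8) = 10
Ålesund -> Stavanger -> Oslo: max(10, 2) = 10
The minimum achievable maximum is 10%.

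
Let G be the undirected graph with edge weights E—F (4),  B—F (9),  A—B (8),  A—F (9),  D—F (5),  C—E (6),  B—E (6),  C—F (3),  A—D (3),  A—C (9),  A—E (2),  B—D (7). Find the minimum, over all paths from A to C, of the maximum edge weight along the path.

Some routes from A to C:
A - E - C: max(2, 6) = 6
A - E - F - C: max(2, 4, 3) = 4
A - D - F - C: max(3, 5, 3) = 5
A - D - F - E - C: max(3, 5, 4, 6) = 6
The minimum achievable maximum is 4.

4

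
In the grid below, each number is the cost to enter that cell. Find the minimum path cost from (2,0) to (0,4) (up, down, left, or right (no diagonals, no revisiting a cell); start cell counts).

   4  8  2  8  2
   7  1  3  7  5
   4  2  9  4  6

Cheapest: r2c0 → r2c1 → r1c1 → r1c2 → r0c2 → r0c3 → r0c4
  4 + 2 + 1 + 3 + 2 + 8 + 2 = 22

22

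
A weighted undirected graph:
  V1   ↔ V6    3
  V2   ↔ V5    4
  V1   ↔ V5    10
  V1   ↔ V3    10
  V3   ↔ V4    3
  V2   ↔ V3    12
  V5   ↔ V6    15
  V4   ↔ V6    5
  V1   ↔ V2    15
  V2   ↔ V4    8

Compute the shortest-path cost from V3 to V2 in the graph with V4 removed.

12

A few of the V3→V2 routes:
V3 -> V1 -> V2: 10 + 15 = 25
V3 -> V2: 12
V3 -> V1 -> V5 -> V2: 10 + 10 + 4 = 24
Shortest: 12.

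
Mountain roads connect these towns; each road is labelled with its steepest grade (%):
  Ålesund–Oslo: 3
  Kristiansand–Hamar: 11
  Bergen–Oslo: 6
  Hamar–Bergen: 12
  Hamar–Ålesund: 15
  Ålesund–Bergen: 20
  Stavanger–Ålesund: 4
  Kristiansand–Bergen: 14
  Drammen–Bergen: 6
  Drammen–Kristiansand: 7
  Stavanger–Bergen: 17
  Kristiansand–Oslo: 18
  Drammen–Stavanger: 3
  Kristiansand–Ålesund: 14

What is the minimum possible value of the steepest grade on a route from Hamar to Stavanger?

Some routes from Hamar to Stavanger:
Hamar-Kristiansand-Drammen-Stavanger: max(11, 7, 3) = 11
Hamar-Bergen-Drammen-Stavanger: max(12, 6, 3) = 12
Hamar-Kristiansand-Bergen-Oslo-Ålesund-Stavanger: max(11, 14, 6, 3, 4) = 14
Hamar-Kristiansand-Bergen-Drammen-Stavanger: max(11, 14, 6, 3) = 14
Hamar-Bergen-Oslo-Ålesund-Stavanger: max(12, 6, 3, 4) = 12
Hamar-Kristiansand-Drammen-Bergen-Oslo-Ålesund-Stavanger: max(11, 7, 6, 6, 3, 4) = 11
The minimum achievable maximum is 11%.

11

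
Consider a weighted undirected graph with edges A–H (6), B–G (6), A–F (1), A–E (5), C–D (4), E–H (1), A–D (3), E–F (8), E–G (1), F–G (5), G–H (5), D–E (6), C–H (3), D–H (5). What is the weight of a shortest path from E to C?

4

A few of the E→C routes:
E -> H -> C: 1 + 3 = 4
E -> G -> H -> C: 1 + 5 + 3 = 9
E -> H -> D -> C: 1 + 5 + 4 = 10
E -> A -> D -> C: 5 + 3 + 4 = 12
E -> D -> C: 6 + 4 = 10
Shortest: 4.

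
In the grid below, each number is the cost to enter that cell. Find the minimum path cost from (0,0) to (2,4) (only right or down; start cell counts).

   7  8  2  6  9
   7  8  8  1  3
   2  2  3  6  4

31

One optimal route is (0,0) -> (0,1) -> (0,2) -> (0,3) -> (1,3) -> (1,4) -> (2,4).
Its cost is 7 + 8 + 2 + 6 + 1 + 3 + 4 = 31.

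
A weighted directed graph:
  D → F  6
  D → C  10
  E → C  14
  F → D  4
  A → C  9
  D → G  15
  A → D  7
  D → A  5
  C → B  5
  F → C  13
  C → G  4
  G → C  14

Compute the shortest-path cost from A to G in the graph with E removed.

13

Candidate routes:
A - D - F - C - G: 7 + 6 + 13 + 4 = 30
A - D - G: 7 + 15 = 22
A - C - G: 9 + 4 = 13
A - D - C - G: 7 + 10 + 4 = 21
Best route has total 13.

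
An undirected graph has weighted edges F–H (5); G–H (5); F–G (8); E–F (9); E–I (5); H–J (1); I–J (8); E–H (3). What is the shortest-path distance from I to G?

13

Some routes from I to G:
I→J→H→G: 8 + 1 + 5 = 14
I→E→H→G: 5 + 3 + 5 = 13
I→E→H→F→G: 5 + 3 + 5 + 8 = 21
Best route has total 13.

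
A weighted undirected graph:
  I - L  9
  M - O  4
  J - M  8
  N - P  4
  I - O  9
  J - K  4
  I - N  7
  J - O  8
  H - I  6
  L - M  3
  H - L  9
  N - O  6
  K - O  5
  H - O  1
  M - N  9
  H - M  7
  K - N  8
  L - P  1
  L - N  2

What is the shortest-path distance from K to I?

12

A few of the K→I routes:
K - O - I: 5 + 9 = 14
K - O - H - I: 5 + 1 + 6 = 12
K - O - N - I: 5 + 6 + 7 = 18
K - N - I: 8 + 7 = 15
The minimum is 12.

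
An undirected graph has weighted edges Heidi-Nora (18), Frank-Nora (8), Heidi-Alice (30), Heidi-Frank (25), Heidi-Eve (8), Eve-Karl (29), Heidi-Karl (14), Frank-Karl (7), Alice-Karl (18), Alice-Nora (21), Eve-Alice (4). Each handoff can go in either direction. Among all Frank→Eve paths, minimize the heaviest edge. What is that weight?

A few of the Frank→Eve routes:
Frank → Karl → Heidi → Eve: max(7, 14, 8) = 14
Frank → Nora → Heidi → Eve: max(8, 18, 8) = 18
Frank → Nora → Heidi → Karl → Alice → Eve: max(8, 18, 14, 18, 4) = 18
The minimum achievable maximum is 14.

14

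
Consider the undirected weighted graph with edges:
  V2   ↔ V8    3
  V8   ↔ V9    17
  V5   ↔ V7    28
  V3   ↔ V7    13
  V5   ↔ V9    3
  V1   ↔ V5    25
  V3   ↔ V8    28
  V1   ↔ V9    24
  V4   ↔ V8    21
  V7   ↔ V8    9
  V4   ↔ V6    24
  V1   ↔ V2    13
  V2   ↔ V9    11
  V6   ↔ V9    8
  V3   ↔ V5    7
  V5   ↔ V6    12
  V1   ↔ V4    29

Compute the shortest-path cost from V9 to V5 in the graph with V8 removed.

A few of the V9→V5 routes:
V9-V5: 3
V9-V6-V5: 8 + 12 = 20
V9-V1-V5: 24 + 25 = 49
Best route has total 3.

3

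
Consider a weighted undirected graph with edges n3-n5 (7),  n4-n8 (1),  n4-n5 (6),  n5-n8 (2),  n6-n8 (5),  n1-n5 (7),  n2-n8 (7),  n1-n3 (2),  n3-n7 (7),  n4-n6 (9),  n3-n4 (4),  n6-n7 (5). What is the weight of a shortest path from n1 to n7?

Some routes from n1 to n7:
n1-n3-n4-n8-n6-n7: 2 + 4 + 1 + 5 + 5 = 17
n1-n5-n8-n6-n7: 7 + 2 + 5 + 5 = 19
n1-n3-n4-n6-n7: 2 + 4 + 9 + 5 = 20
n1-n3-n7: 2 + 7 = 9
The minimum is 9.

9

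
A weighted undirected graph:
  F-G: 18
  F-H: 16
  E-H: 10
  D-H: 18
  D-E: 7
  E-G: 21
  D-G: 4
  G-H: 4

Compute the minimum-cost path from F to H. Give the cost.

A few of the F→H routes:
F→G→D→E→H: 18 + 4 + 7 + 10 = 39
F→G→H: 18 + 4 = 22
F→H: 16
Shortest: 16.

16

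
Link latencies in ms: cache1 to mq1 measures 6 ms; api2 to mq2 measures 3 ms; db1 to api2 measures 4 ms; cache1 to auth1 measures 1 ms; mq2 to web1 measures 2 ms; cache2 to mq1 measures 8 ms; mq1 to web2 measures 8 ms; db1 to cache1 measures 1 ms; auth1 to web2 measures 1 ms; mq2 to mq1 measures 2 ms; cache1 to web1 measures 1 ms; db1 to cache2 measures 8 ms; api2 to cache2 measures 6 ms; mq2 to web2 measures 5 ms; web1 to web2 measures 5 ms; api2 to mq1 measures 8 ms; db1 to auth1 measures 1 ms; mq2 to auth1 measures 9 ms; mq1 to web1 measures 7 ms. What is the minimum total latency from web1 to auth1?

Comparing a few candidate routes:
web1 - web2 - auth1: 5 + 1 = 6
web1 - mq2 - api2 - db1 - auth1: 2 + 3 + 4 + 1 = 10
web1 - cache1 - db1 - auth1: 1 + 1 + 1 = 3
web1 - mq2 - web2 - auth1: 2 + 5 + 1 = 8
web1 - cache1 - auth1: 1 + 1 = 2
The minimum is 2 ms.

2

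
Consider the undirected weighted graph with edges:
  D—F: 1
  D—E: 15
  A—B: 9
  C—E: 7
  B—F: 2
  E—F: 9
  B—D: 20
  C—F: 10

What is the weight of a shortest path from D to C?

Checking several routes:
D → F → E → C: 1 + 9 + 7 = 17
D → B → F → C: 20 + 2 + 10 = 32
D → E → C: 15 + 7 = 22
D → F → C: 1 + 10 = 11
D → E → F → C: 15 + 9 + 10 = 34
The minimum is 11.

11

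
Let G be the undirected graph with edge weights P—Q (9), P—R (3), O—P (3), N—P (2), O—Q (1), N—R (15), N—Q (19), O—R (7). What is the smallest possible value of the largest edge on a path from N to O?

3

Checking several routes:
N→R→P→Q→O: max(15, 3, 9, 1) = 15
N→R→P→O: max(15, 3, 3) = 15
N→R→O: max(15, 7) = 15
N→P→R→O: max(2, 3, 7) = 7
N→P→Q→O: max(2, 9, 1) = 9
N→P→O: max(2, 3) = 3
Best route has worst link 3.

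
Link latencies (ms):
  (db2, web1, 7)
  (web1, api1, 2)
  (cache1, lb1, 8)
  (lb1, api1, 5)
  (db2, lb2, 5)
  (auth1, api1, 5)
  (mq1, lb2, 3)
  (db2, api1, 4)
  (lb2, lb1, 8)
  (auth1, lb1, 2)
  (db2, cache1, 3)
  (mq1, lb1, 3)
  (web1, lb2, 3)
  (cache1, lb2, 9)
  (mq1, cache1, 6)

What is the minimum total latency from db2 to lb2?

Some routes from db2 to lb2:
db2 → web1 → lb2: 7 + 3 = 10
db2 → cache1 → lb2: 3 + 9 = 12
db2 → api1 → web1 → lb2: 4 + 2 + 3 = 9
db2 → cache1 → mq1 → lb2: 3 + 6 + 3 = 12
db2 → lb2: 5
Shortest: 5 ms.

5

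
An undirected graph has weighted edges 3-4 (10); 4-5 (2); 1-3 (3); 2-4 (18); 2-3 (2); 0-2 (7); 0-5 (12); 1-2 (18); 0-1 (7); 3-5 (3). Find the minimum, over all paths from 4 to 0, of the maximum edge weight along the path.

Checking several routes:
4 -> 5 -> 3 -> 1 -> 0: max(2, 3, 3, 7) = 7
4 -> 5 -> 3 -> 2 -> 0: max(2, 3, 2, 7) = 7
4 -> 3 -> 2 -> 0: max(10, 2, 7) = 10
Best route has worst link 7.

7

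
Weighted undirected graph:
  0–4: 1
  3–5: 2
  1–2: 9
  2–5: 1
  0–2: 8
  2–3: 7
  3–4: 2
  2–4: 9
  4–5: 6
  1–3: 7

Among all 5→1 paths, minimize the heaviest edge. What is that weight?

7

Some routes from 5 to 1:
5 -> 2 -> 0 -> 4 -> 3 -> 1: max(1, 8, 1, 2, 7) = 8
5 -> 2 -> 3 -> 1: max(1, 7, 7) = 7
5 -> 3 -> 1: max(2, 7) = 7
5 -> 4 -> 3 -> 1: max(6, 2, 7) = 7
Best route has worst link 7.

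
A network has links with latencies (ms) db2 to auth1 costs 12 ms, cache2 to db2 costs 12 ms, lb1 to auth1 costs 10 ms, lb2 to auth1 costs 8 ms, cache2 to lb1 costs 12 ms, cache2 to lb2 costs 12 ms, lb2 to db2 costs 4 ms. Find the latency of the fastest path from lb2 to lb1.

Checking several routes:
lb2-cache2-lb1: 12 + 12 = 24
lb2-auth1-lb1: 8 + 10 = 18
lb2-db2-auth1-lb1: 4 + 12 + 10 = 26
Shortest: 18 ms.

18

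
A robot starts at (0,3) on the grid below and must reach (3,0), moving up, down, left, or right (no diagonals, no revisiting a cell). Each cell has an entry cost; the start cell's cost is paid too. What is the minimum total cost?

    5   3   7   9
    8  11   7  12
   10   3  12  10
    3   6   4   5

Cheapest: (0,3) → (0,2) → (0,1) → (1,1) → (2,1) → (3,1) → (3,0)
  9 + 7 + 3 + 11 + 3 + 6 + 3 = 42

42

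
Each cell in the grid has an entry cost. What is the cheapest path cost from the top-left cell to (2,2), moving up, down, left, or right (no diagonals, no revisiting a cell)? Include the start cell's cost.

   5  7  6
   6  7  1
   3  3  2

19

Best path: (0,0) -> (1,0) -> (2,0) -> (2,1) -> (2,2)
Cost: 5 + 6 + 3 + 3 + 2 = 19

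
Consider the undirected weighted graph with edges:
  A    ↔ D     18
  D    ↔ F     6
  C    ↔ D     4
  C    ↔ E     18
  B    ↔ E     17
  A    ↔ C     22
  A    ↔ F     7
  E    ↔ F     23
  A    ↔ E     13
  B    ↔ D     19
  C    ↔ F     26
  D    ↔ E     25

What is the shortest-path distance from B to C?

Comparing a few candidate routes:
B -> E -> D -> C: 17 + 25 + 4 = 46
B -> E -> C: 17 + 18 = 35
B -> D -> C: 19 + 4 = 23
The minimum is 23.

23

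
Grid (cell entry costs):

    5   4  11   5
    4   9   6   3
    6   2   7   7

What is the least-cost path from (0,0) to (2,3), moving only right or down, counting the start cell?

One optimal route is [0,0] [1,0] [2,0] [2,1] [2,2] [2,3].
Its cost is 5 + 4 + 6 + 2 + 7 + 7 = 31.
For comparison, the top-then-right route costs 35.

31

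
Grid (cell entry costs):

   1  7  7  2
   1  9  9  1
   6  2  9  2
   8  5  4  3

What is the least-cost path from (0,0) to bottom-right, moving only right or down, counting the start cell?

Best path: [0,0] → [1,0] → [2,0] → [2,1] → [3,1] → [3,2] → [3,3]
Cost: 1 + 1 + 6 + 2 + 5 + 4 + 3 = 22
For comparison, the top-then-right route costs 23.

22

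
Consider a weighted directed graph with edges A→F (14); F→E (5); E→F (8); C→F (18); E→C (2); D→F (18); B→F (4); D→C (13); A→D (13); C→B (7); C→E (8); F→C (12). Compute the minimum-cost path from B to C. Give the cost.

Routes from B to C:
B -> F -> C: 4 + 12 = 16
B -> F -> E -> C: 4 + 5 + 2 = 11
Shortest: 11.

11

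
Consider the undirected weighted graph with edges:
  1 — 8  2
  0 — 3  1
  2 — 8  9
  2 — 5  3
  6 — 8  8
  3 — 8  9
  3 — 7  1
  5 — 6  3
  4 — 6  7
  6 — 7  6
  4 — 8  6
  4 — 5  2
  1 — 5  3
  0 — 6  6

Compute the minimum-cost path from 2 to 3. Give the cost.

13

Some routes from 2 to 3:
2 → 8 → 3: 9 + 9 = 18
2 → 5 → 1 → 8 → 3: 3 + 3 + 2 + 9 = 17
2 → 5 → 6 → 7 → 3: 3 + 3 + 6 + 1 = 13
2 → 5 → 6 → 0 → 3: 3 + 3 + 6 + 1 = 13
The minimum is 13.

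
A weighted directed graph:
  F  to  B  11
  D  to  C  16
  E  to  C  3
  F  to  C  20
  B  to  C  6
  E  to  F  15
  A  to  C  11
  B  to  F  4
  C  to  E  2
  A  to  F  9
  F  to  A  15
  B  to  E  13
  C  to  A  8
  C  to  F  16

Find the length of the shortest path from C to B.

27

Paths from C to B:
C-A-F-B: 8 + 9 + 11 = 28
C-F-B: 16 + 11 = 27
C-E-F-B: 2 + 15 + 11 = 28
Shortest: 27.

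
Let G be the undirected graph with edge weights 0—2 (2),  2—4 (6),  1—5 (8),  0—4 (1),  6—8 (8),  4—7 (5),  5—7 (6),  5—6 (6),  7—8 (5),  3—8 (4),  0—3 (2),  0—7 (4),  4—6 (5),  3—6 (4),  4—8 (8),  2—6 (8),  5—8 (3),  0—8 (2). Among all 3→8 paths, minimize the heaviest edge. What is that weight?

2

Checking several routes:
3-8: max(4) = 4
3-0-4-7-8: max(2, 1, 5, 5) = 5
3-0-8: max(2, 2) = 2
3-6-4-7-8: max(4, 5, 5, 5) = 5
3-0-7-8: max(2, 4, 5) = 5
Smallest bottleneck: 2.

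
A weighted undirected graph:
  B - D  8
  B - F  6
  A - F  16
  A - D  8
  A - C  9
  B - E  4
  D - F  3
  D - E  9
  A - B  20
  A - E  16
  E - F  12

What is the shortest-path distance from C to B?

25

Some routes from C to B:
C-A-B: 9 + 20 = 29
C-A-D-B: 9 + 8 + 8 = 25
C-A-E-B: 9 + 16 + 4 = 29
C-A-D-F-B: 9 + 8 + 3 + 6 = 26
The minimum is 25.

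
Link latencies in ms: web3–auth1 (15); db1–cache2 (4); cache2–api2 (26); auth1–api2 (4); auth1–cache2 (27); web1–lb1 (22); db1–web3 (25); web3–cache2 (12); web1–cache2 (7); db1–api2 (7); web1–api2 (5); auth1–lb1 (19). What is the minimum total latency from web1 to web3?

Comparing a few candidate routes:
web1 -> cache2 -> db1 -> api2 -> auth1 -> web3: 7 + 4 + 7 + 4 + 15 = 37
web1 -> api2 -> db1 -> web3: 5 + 7 + 25 = 37
web1 -> cache2 -> web3: 7 + 12 = 19
web1 -> api2 -> db1 -> cache2 -> web3: 5 + 7 + 4 + 12 = 28
web1 -> api2 -> auth1 -> web3: 5 + 4 + 15 = 24
web1 -> cache2 -> db1 -> web3: 7 + 4 + 25 = 36
Shortest: 19 ms.

19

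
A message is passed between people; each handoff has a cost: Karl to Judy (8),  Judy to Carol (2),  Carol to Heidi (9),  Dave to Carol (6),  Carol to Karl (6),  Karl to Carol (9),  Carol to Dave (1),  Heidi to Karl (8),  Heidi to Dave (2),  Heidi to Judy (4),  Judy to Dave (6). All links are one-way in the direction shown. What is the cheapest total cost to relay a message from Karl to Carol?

Routes from Karl to Carol:
Karl → Judy → Carol: 8 + 2 = 10
Karl → Carol: 9
Karl → Judy → Dave → Carol: 8 + 6 + 6 = 20
Shortest: 9.

9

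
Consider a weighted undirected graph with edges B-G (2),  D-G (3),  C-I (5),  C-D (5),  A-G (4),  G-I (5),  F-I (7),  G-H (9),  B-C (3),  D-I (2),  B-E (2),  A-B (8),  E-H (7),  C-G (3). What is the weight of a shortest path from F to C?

12

Some routes from F to C:
F-I-D-C: 7 + 2 + 5 = 14
F-I-C: 7 + 5 = 12
F-I-G-B-C: 7 + 5 + 2 + 3 = 17
F-I-D-G-C: 7 + 2 + 3 + 3 = 15
F-I-G-C: 7 + 5 + 3 = 15
The minimum is 12.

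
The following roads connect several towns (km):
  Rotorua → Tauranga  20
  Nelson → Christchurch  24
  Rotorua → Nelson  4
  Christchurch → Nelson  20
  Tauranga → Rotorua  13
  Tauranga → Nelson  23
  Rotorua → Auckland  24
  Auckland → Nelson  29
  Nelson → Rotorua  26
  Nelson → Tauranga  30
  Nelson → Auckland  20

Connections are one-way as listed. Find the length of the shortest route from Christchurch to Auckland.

Paths from Christchurch to Auckland:
Christchurch-Nelson-Tauranga-Rotorua-Auckland: 20 + 30 + 13 + 24 = 87
Christchurch-Nelson-Rotorua-Auckland: 20 + 26 + 24 = 70
Christchurch-Nelson-Auckland: 20 + 20 = 40
Best route has total 40 km.

40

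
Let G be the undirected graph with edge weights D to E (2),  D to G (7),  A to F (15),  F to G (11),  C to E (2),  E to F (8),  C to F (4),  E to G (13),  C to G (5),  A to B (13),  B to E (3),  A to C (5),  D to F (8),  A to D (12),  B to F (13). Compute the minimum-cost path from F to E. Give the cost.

Comparing a few candidate routes:
F → E: 8
F → D → E: 8 + 2 = 10
F → C → E: 4 + 2 = 6
Shortest: 6.

6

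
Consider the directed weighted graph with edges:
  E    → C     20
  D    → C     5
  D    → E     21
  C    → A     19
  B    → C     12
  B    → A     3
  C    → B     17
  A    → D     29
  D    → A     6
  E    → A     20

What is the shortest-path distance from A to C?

34

Routes from A to C:
A -> D -> E -> C: 29 + 21 + 20 = 70
A -> D -> C: 29 + 5 = 34
Best route has total 34.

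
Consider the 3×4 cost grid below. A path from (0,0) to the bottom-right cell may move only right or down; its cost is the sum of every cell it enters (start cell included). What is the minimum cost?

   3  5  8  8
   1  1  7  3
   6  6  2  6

Take (0,0) -> (1,0) -> (1,1) -> (2,1) -> (2,2) -> (2,3) for a total of 3 + 1 + 1 + 6 + 2 + 6 = 19.
(Top row then right column would cost 33.)

19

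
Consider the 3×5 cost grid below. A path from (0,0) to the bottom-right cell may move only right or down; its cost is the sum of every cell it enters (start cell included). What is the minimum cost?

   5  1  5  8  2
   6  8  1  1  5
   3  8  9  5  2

20

Take r0c0 -> r0c1 -> r0c2 -> r1c2 -> r1c3 -> r1c4 -> r2c4 for a total of 5 + 1 + 5 + 1 + 1 + 5 + 2 = 20.
(Top row then right column would cost 28.)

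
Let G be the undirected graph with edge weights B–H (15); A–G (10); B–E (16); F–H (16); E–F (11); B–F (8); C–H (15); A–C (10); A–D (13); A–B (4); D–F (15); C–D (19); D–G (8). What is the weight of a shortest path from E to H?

27

A few of the E→H routes:
E-F-B-H: 11 + 8 + 15 = 34
E-F-H: 11 + 16 = 27
E-B-H: 16 + 15 = 31
The minimum is 27.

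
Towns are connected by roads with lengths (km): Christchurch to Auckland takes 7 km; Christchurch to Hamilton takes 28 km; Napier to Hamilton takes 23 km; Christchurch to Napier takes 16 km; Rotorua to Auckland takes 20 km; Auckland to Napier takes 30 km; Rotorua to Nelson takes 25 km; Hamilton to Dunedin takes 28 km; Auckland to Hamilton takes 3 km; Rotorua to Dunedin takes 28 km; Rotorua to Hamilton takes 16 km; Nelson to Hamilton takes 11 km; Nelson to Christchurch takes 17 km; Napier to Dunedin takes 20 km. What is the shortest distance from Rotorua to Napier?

39

Some routes from Rotorua to Napier:
Rotorua-Hamilton-Napier: 16 + 23 = 39
Rotorua-Hamilton-Auckland-Christchurch-Napier: 16 + 3 + 7 + 16 = 42
Rotorua-Dunedin-Napier: 28 + 20 = 48
Rotorua-Auckland-Hamilton-Napier: 20 + 3 + 23 = 46
Rotorua-Hamilton-Auckland-Napier: 16 + 3 + 30 = 49
Rotorua-Auckland-Christchurch-Napier: 20 + 7 + 16 = 43
The minimum is 39 km.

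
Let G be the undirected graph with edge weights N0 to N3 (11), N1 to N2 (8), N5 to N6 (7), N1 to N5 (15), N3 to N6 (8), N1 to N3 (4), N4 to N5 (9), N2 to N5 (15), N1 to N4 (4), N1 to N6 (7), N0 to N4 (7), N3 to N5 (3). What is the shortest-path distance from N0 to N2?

19

Comparing a few candidate routes:
N0 - N4 - N5 - N2: 7 + 9 + 15 = 31
N0 - N3 - N5 - N2: 11 + 3 + 15 = 29
N0 - N4 - N5 - N3 - N1 - N2: 7 + 9 + 3 + 4 + 8 = 31
N0 - N3 - N1 - N2: 11 + 4 + 8 = 23
N0 - N4 - N1 - N2: 7 + 4 + 8 = 19
Shortest: 19.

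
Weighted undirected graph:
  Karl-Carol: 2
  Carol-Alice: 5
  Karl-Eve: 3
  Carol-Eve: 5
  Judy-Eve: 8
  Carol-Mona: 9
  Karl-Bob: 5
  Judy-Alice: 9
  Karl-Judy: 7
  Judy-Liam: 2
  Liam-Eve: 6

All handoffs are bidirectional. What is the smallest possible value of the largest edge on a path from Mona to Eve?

Some routes from Mona to Eve:
Mona - Carol - Karl - Judy - Liam - Eve: max(9, 2, 7, 2, 6) = 9
Mona - Carol - Eve: max(9, 5) = 9
Mona - Carol - Karl - Eve: max(9, 2, 3) = 9
The minimum achievable maximum is 9.

9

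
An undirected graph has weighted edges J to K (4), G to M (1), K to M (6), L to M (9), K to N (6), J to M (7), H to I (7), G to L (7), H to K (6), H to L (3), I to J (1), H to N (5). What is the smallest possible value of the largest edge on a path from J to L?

Checking several routes:
J→K→H→L: max(4, 6, 3) = 6
J→K→N→H→L: max(4, 6, 5, 3) = 6
J→M→G→L: max(7, 1, 7) = 7
Best route has worst link 6.

6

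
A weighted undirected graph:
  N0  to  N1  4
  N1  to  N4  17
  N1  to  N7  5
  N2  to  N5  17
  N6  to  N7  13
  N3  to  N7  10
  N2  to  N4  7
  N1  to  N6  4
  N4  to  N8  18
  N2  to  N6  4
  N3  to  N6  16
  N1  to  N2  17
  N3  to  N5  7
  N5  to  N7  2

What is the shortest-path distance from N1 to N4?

15

A few of the N1→N4 routes:
N1 → N4: 17
N1 → N2 → N4: 17 + 7 = 24
N1 → N7 → N6 → N2 → N4: 5 + 13 + 4 + 7 = 29
N1 → N7 → N5 → N2 → N4: 5 + 2 + 17 + 7 = 31
N1 → N7 → N5 → N3 → N6 → N2 → N4: 5 + 2 + 7 + 16 + 4 + 7 = 41
N1 → N6 → N2 → N4: 4 + 4 + 7 = 15
Best route has total 15.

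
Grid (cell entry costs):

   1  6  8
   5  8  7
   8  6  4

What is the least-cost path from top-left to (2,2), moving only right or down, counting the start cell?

24

Cheapest: [0,0] [1,0] [1,1] [2,1] [2,2]
  1 + 5 + 8 + 6 + 4 = 24
For comparison, the top-then-right route costs 26.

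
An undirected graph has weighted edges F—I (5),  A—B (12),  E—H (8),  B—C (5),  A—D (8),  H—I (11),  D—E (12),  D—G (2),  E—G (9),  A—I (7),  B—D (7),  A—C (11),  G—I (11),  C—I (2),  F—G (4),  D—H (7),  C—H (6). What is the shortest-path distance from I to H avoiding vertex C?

11

Comparing a few candidate routes:
I - H: 11
I - G - D - H: 11 + 2 + 7 = 20
I - F - G - D - H: 5 + 4 + 2 + 7 = 18
Best route has total 11.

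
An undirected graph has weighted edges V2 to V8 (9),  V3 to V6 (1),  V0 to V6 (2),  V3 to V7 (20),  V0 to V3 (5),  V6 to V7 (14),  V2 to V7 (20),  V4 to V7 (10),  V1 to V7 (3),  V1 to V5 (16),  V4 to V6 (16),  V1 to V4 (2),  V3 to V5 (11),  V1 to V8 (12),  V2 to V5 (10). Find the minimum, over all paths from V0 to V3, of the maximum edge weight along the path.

Checking several routes:
V0-V6-V7-V1-V8-V2-V5-V3: max(2, 14, 3, 12, 9, 10, 11) = 14
V0-V3: max(5) = 5
V0-V6-V3: max(2, 1) = 2
V0-V6-V4-V1-V5-V3: max(2, 16, 2, 16, 11) = 16
V0-V6-V7-V4-V1-V8-V2-V5-V3: max(2, 14, 10, 2, 12, 9, 10, 11) = 14
Smallest bottleneck: 2.

2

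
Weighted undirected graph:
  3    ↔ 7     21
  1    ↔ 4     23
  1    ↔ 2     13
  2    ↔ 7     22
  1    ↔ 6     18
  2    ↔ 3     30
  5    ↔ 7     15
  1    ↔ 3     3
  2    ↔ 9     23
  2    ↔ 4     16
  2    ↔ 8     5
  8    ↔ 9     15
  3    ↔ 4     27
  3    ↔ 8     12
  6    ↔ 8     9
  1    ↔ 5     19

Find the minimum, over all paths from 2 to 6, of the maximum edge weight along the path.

9

Some routes from 2 to 6:
2→8→3→7→5→1→6: max(5, 12, 21, 15, 19, 18) = 21
2→8→6: max(5, 9) = 9
2→1→3→8→6: max(13, 3, 12, 9) = 13
2→1→5→7→3→8→6: max(13, 19, 15, 21, 12, 9) = 21
2→8→3→1→6: max(5, 12, 3, 18) = 18
2→1→6: max(13, 18) = 18
Smallest bottleneck: 9.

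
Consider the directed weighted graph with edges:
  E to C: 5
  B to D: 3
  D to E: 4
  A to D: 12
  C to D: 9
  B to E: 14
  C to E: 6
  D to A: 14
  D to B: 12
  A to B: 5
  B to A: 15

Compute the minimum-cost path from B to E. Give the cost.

7

Candidate routes:
B - A - D - E: 15 + 12 + 4 = 31
B - D - E: 3 + 4 = 7
B - E: 14
The minimum is 7.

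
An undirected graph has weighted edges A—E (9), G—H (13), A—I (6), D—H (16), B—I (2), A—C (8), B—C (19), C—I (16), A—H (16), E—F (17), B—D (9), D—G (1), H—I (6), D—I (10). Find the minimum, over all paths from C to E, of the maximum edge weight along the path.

9

A few of the C→E routes:
C -> I -> A -> E: max(16, 6, 9) = 16
C -> A -> E: max(8, 9) = 9
C -> I -> H -> A -> E: max(16, 6, 16, 9) = 16
C -> I -> B -> D -> H -> A -> E: max(16, 2, 9, 16, 16, 9) = 16
C -> I -> B -> D -> G -> H -> A -> E: max(16, 2, 9, 1, 13, 16, 9) = 16
Smallest bottleneck: 9.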